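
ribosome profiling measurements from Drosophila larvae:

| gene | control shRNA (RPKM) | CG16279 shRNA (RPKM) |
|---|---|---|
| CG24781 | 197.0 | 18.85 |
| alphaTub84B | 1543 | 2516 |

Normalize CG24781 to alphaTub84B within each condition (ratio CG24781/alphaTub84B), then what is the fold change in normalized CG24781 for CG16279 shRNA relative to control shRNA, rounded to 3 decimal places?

0.059

CG24781/alphaTub84B (control shRNA) = 197.0 / 1543 = 0.12767
CG24781/alphaTub84B (CG16279 shRNA) = 18.85 / 2516 = 0.0074921
Fold change = 0.0074921 / 0.12767 = 0.0587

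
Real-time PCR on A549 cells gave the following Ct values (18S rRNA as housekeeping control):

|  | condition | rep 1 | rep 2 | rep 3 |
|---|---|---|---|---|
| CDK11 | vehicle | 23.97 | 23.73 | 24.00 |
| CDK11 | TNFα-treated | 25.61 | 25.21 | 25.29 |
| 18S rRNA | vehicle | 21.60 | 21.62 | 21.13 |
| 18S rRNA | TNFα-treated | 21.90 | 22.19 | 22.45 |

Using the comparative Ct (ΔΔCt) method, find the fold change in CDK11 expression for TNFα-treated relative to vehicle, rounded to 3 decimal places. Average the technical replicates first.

0.599

Mean Ct: CDK11 vehicle 23.900; CDK11 TNFα-treated 25.370; 18S rRNA vehicle 21.450; 18S rRNA TNFα-treated 22.180
ΔCt(vehicle) = 23.900 − 21.450 = 2.450
ΔCt(TNFα-treated) = 25.370 − 22.180 = 3.190
ΔΔCt = 3.190 − 2.450 = 0.740
Fold change = 2^(−0.740) = 0.5987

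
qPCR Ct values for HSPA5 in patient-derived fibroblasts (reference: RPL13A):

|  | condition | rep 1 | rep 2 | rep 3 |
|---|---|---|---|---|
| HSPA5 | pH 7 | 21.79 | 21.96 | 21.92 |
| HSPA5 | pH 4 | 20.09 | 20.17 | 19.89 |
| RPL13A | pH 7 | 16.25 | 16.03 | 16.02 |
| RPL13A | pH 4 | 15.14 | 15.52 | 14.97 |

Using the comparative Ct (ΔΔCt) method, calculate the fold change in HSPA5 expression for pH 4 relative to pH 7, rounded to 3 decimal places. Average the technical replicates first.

Mean Ct: HSPA5 pH 7 21.890; HSPA5 pH 4 20.050; RPL13A pH 7 16.100; RPL13A pH 4 15.210
ΔCt(pH 7) = 21.890 − 16.100 = 5.790
ΔCt(pH 4) = 20.050 − 15.210 = 4.840
ΔΔCt = 4.840 − 5.790 = -0.950
Fold change = 2^(−(-0.950)) = 2^0.950 = 1.9319

1.932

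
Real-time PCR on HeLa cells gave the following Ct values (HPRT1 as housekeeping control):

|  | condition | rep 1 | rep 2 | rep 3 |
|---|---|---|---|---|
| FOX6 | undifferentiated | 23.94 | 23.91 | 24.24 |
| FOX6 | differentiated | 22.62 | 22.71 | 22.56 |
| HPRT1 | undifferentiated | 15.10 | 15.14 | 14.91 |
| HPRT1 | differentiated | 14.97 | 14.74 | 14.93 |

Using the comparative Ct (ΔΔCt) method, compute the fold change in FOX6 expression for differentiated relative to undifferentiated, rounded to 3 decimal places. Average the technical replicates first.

Mean Ct: FOX6 undifferentiated 24.030; FOX6 differentiated 22.630; HPRT1 undifferentiated 15.050; HPRT1 differentiated 14.880
ΔCt(undifferentiated) = 24.030 − 15.050 = 8.980
ΔCt(differentiated) = 22.630 − 14.880 = 7.750
ΔΔCt = 7.750 − 8.980 = -1.230
Fold change = 2^(−(-1.230)) = 2^1.230 = 2.3457

2.346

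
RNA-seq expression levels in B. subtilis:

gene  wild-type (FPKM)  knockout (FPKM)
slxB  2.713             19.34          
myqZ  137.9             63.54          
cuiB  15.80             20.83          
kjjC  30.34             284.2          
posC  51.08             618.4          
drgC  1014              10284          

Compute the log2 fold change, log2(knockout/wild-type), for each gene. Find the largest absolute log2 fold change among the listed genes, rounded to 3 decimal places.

3.598

log2(19.34/2.713) = 2.834  (slxB)
log2(63.54/137.9) = -1.118  (myqZ)
log2(20.83/15.80) = 0.399  (cuiB)
log2(284.2/30.34) = 3.228  (kjjC)
log2(618.4/51.08) = 3.598  (posC)
log2(10284/1014) = 3.342  (drgC)
The largest magnitude belongs to posC.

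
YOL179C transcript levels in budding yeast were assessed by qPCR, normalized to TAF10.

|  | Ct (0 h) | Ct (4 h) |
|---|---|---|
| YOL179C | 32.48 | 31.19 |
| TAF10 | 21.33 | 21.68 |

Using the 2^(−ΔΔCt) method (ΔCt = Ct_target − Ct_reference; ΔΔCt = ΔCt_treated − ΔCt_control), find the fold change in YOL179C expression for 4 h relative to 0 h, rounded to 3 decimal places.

ΔCt(0 h) = 32.480 − 21.330 = 11.150
ΔCt(4 h) = 31.190 − 21.680 = 9.510
ΔΔCt = 9.510 − 11.150 = -1.640
Fold change = 2^(−(-1.640)) = 2^1.640 = 3.1167

3.117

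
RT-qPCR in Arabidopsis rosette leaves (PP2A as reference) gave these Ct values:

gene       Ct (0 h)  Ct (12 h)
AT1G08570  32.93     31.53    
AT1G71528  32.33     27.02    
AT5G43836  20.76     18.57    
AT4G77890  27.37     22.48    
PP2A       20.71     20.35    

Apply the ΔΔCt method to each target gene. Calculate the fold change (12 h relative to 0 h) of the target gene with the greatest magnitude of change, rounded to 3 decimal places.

30.910

AT1G08570: ΔΔCt = (31.53−20.35) − (32.93−20.71) = 11.18 − 12.22 = -1.04; fold change = 2^1.04 = 2.056
AT1G71528: ΔΔCt = (27.02−20.35) − (32.33−20.71) = 6.67 − 11.62 = -4.95; fold change = 2^4.95 = 30.910
AT5G43836: ΔΔCt = (18.57−20.35) − (20.76−20.71) = -1.78 − 0.05 = -1.83; fold change = 2^1.83 = 3.555
AT4G77890: ΔΔCt = (22.48−20.35) − (27.37−20.71) = 2.13 − 6.66 = -4.53; fold change = 2^4.53 = 23.103
AT1G71528 has the largest |ΔΔCt| = 4.95.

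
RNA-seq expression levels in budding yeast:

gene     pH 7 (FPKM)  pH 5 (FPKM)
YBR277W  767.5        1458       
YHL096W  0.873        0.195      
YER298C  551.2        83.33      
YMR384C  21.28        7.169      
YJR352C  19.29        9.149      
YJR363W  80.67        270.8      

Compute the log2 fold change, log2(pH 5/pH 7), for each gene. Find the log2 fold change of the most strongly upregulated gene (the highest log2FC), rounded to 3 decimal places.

1.747

log2(1458/767.5) = 0.926  (YBR277W)
log2(0.195/0.873) = -2.163  (YHL096W)
log2(83.33/551.2) = -2.726  (YER298C)
log2(7.169/21.28) = -1.570  (YMR384C)
log2(9.149/19.29) = -1.076  (YJR352C)
log2(270.8/80.67) = 1.747  (YJR363W)
YJR363W is most strongly upregulated.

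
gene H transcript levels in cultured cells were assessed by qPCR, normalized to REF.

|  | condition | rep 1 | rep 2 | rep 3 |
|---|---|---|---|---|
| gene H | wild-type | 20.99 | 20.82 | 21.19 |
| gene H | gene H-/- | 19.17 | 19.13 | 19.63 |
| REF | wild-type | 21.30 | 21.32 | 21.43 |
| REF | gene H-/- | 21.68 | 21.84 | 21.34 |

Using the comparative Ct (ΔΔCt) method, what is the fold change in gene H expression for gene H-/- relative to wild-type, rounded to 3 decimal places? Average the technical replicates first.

3.891

Mean Ct: gene H wild-type 21.000; gene H gene H-/- 19.310; REF wild-type 21.350; REF gene H-/- 21.620
ΔCt(wild-type) = 21.000 − 21.350 = -0.350
ΔCt(gene H-/-) = 19.310 − 21.620 = -2.310
ΔΔCt = -2.310 − (-0.350) = -1.960
Fold change = 2^(−(-1.960)) = 2^1.960 = 3.8906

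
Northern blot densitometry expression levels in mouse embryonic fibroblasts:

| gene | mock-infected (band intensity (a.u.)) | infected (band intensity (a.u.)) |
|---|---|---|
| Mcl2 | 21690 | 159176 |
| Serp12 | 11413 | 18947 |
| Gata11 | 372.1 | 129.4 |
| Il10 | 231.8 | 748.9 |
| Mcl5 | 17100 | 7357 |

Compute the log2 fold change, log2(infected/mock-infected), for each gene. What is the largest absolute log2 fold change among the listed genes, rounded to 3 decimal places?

log2(159176/21690) = 2.876  (Mcl2)
log2(18947/11413) = 0.731  (Serp12)
log2(129.4/372.1) = -1.524  (Gata11)
log2(748.9/231.8) = 1.692  (Il10)
log2(7357/17100) = -1.217  (Mcl5)
The largest magnitude belongs to Mcl2.

2.876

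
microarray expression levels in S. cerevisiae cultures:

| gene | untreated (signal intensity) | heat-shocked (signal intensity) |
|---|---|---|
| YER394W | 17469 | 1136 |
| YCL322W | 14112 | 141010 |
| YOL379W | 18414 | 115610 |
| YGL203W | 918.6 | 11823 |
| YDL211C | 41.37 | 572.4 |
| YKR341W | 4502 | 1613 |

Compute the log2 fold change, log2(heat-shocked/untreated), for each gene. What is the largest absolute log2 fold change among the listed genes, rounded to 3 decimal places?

log2(1136/17469) = -3.943  (YER394W)
log2(141010/14112) = 3.321  (YCL322W)
log2(115610/18414) = 2.650  (YOL379W)
log2(11823/918.6) = 3.686  (YGL203W)
log2(572.4/41.37) = 3.790  (YDL211C)
log2(1613/4502) = -1.481  (YKR341W)
The largest magnitude belongs to YER394W.

3.943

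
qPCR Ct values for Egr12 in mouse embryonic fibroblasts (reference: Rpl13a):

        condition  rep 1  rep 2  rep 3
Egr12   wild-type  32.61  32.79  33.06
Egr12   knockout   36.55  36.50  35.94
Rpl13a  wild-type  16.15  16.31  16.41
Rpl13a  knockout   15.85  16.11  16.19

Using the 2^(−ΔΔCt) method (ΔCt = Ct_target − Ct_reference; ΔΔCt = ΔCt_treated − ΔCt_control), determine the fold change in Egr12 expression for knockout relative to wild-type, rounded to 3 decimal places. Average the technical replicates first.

Mean Ct: Egr12 wild-type 32.820; Egr12 knockout 36.330; Rpl13a wild-type 16.290; Rpl13a knockout 16.050
ΔCt(wild-type) = 32.820 − 16.290 = 16.530
ΔCt(knockout) = 36.330 − 16.050 = 20.280
ΔΔCt = 20.280 − 16.530 = 3.750
Fold change = 2^(−3.750) = 0.0743

0.074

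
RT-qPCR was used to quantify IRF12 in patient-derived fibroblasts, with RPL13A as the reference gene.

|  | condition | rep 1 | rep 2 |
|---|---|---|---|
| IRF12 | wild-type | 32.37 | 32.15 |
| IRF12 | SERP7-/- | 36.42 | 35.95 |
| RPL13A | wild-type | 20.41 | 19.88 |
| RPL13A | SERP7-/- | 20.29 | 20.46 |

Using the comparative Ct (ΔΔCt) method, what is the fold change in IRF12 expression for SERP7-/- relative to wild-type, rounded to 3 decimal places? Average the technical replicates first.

Mean Ct: IRF12 wild-type 32.260; IRF12 SERP7-/- 36.185; RPL13A wild-type 20.145; RPL13A SERP7-/- 20.375
ΔCt(wild-type) = 32.260 − 20.145 = 12.115
ΔCt(SERP7-/-) = 36.185 − 20.375 = 15.810
ΔΔCt = 15.810 − 12.115 = 3.695
Fold change = 2^(−3.695) = 0.0772

0.077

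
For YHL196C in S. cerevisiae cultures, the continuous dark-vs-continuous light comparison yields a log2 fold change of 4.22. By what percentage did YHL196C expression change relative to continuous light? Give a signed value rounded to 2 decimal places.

1763.57%

Fold change = 2^(4.22) = 18.6357
Percent change = (FC − 1) × 100% = (18.6357 − 1) × 100 = 1763.57%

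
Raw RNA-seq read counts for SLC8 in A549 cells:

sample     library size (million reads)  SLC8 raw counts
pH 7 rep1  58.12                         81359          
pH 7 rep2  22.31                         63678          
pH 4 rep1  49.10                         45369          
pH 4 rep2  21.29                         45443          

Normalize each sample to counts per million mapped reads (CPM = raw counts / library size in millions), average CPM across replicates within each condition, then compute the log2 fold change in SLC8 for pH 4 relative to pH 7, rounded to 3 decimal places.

CPM(pH 7 rep1) = 81359 / 58.12 = 1399.8451
CPM(pH 7 rep2) = 63678 / 22.31 = 2854.2358
CPM(pH 4 rep1) = 45369 / 49.10 = 924.0122
CPM(pH 4 rep2) = 45443 / 21.29 = 2134.4763
mean CPM(pH 7) = 2127.0405; mean CPM(pH 4) = 1529.2442
Fold change = 1529.2442 / 2127.0405 = 0.71895
log2(0.71895) = -0.4760

-0.476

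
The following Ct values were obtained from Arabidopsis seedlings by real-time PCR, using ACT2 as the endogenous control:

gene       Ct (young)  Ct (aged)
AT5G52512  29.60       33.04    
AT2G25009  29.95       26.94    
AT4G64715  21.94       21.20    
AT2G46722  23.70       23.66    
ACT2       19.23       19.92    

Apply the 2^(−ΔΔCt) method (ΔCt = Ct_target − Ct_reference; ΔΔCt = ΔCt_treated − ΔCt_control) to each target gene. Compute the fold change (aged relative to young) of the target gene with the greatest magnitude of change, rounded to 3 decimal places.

12.996

AT5G52512: ΔΔCt = (33.04−19.92) − (29.60−19.23) = 13.12 − 10.37 = 2.75; fold change = 2^-2.75 = 0.149
AT2G25009: ΔΔCt = (26.94−19.92) − (29.95−19.23) = 7.02 − 10.72 = -3.70; fold change = 2^3.70 = 12.996
AT4G64715: ΔΔCt = (21.20−19.92) − (21.94−19.23) = 1.28 − 2.71 = -1.43; fold change = 2^1.43 = 2.694
AT2G46722: ΔΔCt = (23.66−19.92) − (23.70−19.23) = 3.74 − 4.47 = -0.73; fold change = 2^0.73 = 1.659
AT2G25009 has the largest |ΔΔCt| = 3.70.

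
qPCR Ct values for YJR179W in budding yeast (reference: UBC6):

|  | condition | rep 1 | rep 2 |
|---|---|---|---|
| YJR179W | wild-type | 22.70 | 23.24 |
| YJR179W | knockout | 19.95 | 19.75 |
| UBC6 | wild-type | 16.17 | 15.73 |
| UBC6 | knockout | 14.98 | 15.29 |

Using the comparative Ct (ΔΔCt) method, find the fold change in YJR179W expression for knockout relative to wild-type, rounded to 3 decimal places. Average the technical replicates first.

4.942

Mean Ct: YJR179W wild-type 22.970; YJR179W knockout 19.850; UBC6 wild-type 15.950; UBC6 knockout 15.135
ΔCt(wild-type) = 22.970 − 15.950 = 7.020
ΔCt(knockout) = 19.850 − 15.135 = 4.715
ΔΔCt = 4.715 − 7.020 = -2.305
Fold change = 2^(−(-2.305)) = 2^2.305 = 4.9417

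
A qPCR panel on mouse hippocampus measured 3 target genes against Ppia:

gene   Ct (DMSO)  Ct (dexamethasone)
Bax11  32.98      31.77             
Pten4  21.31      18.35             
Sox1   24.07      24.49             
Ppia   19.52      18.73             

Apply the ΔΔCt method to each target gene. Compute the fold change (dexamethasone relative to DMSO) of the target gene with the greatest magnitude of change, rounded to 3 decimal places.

Bax11: ΔΔCt = (31.77−18.73) − (32.98−19.52) = 13.04 − 13.46 = -0.42; fold change = 2^0.42 = 1.338
Pten4: ΔΔCt = (18.35−18.73) − (21.31−19.52) = -0.38 − 1.79 = -2.17; fold change = 2^2.17 = 4.500
Sox1: ΔΔCt = (24.49−18.73) − (24.07−19.52) = 5.76 − 4.55 = 1.21; fold change = 2^-1.21 = 0.432
Pten4 has the largest |ΔΔCt| = 2.17.

4.500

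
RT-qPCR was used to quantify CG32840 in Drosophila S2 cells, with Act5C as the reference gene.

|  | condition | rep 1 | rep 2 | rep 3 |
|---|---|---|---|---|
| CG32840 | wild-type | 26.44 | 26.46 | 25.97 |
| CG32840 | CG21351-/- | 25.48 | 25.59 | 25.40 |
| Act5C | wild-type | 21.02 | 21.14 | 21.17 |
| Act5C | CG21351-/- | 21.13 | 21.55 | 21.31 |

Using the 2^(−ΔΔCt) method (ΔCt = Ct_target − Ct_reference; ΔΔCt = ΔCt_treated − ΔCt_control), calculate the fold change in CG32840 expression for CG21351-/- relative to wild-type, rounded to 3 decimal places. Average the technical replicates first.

2.028

Mean Ct: CG32840 wild-type 26.290; CG32840 CG21351-/- 25.490; Act5C wild-type 21.110; Act5C CG21351-/- 21.330
ΔCt(wild-type) = 26.290 − 21.110 = 5.180
ΔCt(CG21351-/-) = 25.490 − 21.330 = 4.160
ΔΔCt = 4.160 − 5.180 = -1.020
Fold change = 2^(−(-1.020)) = 2^1.020 = 2.0279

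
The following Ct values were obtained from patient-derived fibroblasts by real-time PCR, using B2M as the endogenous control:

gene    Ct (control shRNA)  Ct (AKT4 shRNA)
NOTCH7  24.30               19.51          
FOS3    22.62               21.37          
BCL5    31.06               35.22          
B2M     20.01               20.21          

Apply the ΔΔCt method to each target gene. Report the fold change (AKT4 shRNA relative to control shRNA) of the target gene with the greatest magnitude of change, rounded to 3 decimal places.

NOTCH7: ΔΔCt = (19.51−20.21) − (24.30−20.01) = -0.70 − 4.29 = -4.99; fold change = 2^4.99 = 31.779
FOS3: ΔΔCt = (21.37−20.21) − (22.62−20.01) = 1.16 − 2.61 = -1.45; fold change = 2^1.45 = 2.732
BCL5: ΔΔCt = (35.22−20.21) − (31.06−20.01) = 15.01 − 11.05 = 3.96; fold change = 2^-3.96 = 0.064
NOTCH7 has the largest |ΔΔCt| = 4.99.

31.779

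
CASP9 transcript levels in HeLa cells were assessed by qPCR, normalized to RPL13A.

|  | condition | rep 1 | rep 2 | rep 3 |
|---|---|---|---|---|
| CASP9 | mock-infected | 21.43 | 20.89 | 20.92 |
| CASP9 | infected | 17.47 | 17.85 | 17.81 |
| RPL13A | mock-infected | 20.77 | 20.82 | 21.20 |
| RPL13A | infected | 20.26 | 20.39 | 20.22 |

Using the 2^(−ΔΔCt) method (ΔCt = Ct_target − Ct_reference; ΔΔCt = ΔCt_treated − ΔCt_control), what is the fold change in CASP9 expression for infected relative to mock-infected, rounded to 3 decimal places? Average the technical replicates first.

6.635

Mean Ct: CASP9 mock-infected 21.080; CASP9 infected 17.710; RPL13A mock-infected 20.930; RPL13A infected 20.290
ΔCt(mock-infected) = 21.080 − 20.930 = 0.150
ΔCt(infected) = 17.710 − 20.290 = -2.580
ΔΔCt = -2.580 − 0.150 = -2.730
Fold change = 2^(−(-2.730)) = 2^2.730 = 6.6346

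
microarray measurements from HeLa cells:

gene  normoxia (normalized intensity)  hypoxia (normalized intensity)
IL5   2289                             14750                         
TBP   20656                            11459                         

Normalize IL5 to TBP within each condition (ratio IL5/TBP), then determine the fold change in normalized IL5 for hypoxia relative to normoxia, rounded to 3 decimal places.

11.616

IL5/TBP (normoxia) = 2289 / 20656 = 0.11082
IL5/TBP (hypoxia) = 14750 / 11459 = 1.2872
Fold change = 1.2872 / 0.11082 = 11.6157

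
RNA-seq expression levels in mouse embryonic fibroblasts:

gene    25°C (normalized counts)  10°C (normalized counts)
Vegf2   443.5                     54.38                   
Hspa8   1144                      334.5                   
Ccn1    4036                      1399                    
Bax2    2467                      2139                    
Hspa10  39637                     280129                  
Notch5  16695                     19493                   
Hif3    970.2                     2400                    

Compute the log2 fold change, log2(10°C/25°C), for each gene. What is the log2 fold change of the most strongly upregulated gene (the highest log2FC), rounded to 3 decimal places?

2.821

log2(54.38/443.5) = -3.028  (Vegf2)
log2(334.5/1144) = -1.774  (Hspa8)
log2(1399/4036) = -1.529  (Ccn1)
log2(2139/2467) = -0.206  (Bax2)
log2(280129/39637) = 2.821  (Hspa10)
log2(19493/16695) = 0.224  (Notch5)
log2(2400/970.2) = 1.307  (Hif3)
Hspa10 is most strongly upregulated.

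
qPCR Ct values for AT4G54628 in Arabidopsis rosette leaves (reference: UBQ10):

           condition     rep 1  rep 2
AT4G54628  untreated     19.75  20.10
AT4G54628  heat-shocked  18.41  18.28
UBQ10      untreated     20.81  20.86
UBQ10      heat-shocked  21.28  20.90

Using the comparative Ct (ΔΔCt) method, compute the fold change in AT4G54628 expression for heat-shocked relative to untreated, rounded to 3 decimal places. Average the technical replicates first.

3.568

Mean Ct: AT4G54628 untreated 19.925; AT4G54628 heat-shocked 18.345; UBQ10 untreated 20.835; UBQ10 heat-shocked 21.090
ΔCt(untreated) = 19.925 − 20.835 = -0.910
ΔCt(heat-shocked) = 18.345 − 21.090 = -2.745
ΔΔCt = -2.745 − (-0.910) = -1.835
Fold change = 2^(−(-1.835)) = 2^1.835 = 3.5677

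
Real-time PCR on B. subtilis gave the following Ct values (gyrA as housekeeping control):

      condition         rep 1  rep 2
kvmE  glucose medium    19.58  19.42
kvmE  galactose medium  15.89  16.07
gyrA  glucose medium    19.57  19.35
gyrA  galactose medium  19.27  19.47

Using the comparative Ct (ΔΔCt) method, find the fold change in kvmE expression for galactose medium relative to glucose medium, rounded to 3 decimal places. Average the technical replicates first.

10.778

Mean Ct: kvmE glucose medium 19.500; kvmE galactose medium 15.980; gyrA glucose medium 19.460; gyrA galactose medium 19.370
ΔCt(glucose medium) = 19.500 − 19.460 = 0.040
ΔCt(galactose medium) = 15.980 − 19.370 = -3.390
ΔΔCt = -3.390 − 0.040 = -3.430
Fold change = 2^(−(-3.430)) = 2^3.430 = 10.7779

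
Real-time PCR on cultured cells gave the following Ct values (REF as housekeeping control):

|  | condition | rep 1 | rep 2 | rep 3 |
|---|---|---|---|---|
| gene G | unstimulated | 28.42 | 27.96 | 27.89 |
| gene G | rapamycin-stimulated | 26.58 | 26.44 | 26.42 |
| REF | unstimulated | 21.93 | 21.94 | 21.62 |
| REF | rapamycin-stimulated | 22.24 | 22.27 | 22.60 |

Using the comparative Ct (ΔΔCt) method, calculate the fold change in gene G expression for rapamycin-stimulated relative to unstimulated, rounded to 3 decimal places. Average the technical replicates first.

4.438

Mean Ct: gene G unstimulated 28.090; gene G rapamycin-stimulated 26.480; REF unstimulated 21.830; REF rapamycin-stimulated 22.370
ΔCt(unstimulated) = 28.090 − 21.830 = 6.260
ΔCt(rapamycin-stimulated) = 26.480 − 22.370 = 4.110
ΔΔCt = 4.110 − 6.260 = -2.150
Fold change = 2^(−(-2.150)) = 2^2.150 = 4.4383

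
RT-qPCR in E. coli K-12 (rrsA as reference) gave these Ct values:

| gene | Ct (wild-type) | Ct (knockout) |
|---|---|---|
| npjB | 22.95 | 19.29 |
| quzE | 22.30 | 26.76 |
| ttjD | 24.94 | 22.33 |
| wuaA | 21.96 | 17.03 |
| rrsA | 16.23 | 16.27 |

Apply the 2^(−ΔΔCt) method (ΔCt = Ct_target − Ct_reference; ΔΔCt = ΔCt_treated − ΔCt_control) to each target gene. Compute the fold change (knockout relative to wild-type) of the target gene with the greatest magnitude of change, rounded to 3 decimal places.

31.341

npjB: ΔΔCt = (19.29−16.27) − (22.95−16.23) = 3.02 − 6.72 = -3.70; fold change = 2^3.70 = 12.996
quzE: ΔΔCt = (26.76−16.27) − (22.30−16.23) = 10.49 − 6.07 = 4.42; fold change = 2^-4.42 = 0.047
ttjD: ΔΔCt = (22.33−16.27) − (24.94−16.23) = 6.06 − 8.71 = -2.65; fold change = 2^2.65 = 6.277
wuaA: ΔΔCt = (17.03−16.27) − (21.96−16.23) = 0.76 − 5.73 = -4.97; fold change = 2^4.97 = 31.341
wuaA has the largest |ΔΔCt| = 4.97.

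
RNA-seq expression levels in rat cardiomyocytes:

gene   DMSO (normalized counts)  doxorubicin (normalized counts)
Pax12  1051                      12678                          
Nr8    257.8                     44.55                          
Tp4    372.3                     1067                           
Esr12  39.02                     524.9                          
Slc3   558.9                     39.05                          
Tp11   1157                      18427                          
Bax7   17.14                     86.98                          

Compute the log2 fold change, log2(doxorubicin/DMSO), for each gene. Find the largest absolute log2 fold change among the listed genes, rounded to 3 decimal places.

log2(12678/1051) = 3.592  (Pax12)
log2(44.55/257.8) = -2.533  (Nr8)
log2(1067/372.3) = 1.519  (Tp4)
log2(524.9/39.02) = 3.750  (Esr12)
log2(39.05/558.9) = -3.839  (Slc3)
log2(18427/1157) = 3.993  (Tp11)
log2(86.98/17.14) = 2.343  (Bax7)
The largest magnitude belongs to Tp11.

3.993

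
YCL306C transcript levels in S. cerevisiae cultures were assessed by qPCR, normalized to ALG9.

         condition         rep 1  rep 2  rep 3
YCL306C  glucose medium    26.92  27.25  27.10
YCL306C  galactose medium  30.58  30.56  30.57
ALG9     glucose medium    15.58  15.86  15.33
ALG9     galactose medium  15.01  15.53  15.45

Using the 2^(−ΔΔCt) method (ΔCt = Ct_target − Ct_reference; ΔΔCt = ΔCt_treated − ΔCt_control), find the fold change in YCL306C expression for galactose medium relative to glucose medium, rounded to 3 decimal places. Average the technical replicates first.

0.075

Mean Ct: YCL306C glucose medium 27.090; YCL306C galactose medium 30.570; ALG9 glucose medium 15.590; ALG9 galactose medium 15.330
ΔCt(glucose medium) = 27.090 − 15.590 = 11.500
ΔCt(galactose medium) = 30.570 − 15.330 = 15.240
ΔΔCt = 15.240 − 11.500 = 3.740
Fold change = 2^(−3.740) = 0.0748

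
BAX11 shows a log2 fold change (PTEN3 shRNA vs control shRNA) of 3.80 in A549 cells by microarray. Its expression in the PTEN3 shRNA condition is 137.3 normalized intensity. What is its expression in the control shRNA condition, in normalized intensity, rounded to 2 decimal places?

9.86

Fold change = 2^(3.80) = 13.9288
control shRNA expression = 137.3 / 13.9288 = 9.86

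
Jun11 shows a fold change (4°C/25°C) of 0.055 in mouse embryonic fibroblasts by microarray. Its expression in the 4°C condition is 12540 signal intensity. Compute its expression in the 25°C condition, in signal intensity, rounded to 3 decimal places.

228000.000

25°C expression = 12540 / 0.055 = 228000.000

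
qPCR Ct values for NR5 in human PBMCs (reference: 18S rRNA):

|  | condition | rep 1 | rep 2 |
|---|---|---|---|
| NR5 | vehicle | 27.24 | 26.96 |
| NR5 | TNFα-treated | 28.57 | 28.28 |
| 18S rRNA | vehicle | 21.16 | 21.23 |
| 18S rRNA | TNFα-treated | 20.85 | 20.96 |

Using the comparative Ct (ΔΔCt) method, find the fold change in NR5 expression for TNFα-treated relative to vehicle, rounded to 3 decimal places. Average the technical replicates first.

Mean Ct: NR5 vehicle 27.100; NR5 TNFα-treated 28.425; 18S rRNA vehicle 21.195; 18S rRNA TNFα-treated 20.905
ΔCt(vehicle) = 27.100 − 21.195 = 5.905
ΔCt(TNFα-treated) = 28.425 − 20.905 = 7.520
ΔΔCt = 7.520 − 5.905 = 1.615
Fold change = 2^(−1.615) = 0.3265

0.326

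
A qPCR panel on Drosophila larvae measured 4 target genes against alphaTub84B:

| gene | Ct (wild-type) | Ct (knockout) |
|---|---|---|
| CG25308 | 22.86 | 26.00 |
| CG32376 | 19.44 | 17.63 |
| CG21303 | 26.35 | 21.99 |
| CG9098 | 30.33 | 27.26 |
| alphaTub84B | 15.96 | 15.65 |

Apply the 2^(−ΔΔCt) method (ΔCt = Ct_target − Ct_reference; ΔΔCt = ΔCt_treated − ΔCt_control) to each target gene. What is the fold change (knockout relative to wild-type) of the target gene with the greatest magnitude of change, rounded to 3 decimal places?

CG25308: ΔΔCt = (26.00−15.65) − (22.86−15.96) = 10.35 − 6.90 = 3.45; fold change = 2^-3.45 = 0.092
CG32376: ΔΔCt = (17.63−15.65) − (19.44−15.96) = 1.98 − 3.48 = -1.50; fold change = 2^1.50 = 2.828
CG21303: ΔΔCt = (21.99−15.65) − (26.35−15.96) = 6.34 − 10.39 = -4.05; fold change = 2^4.05 = 16.564
CG9098: ΔΔCt = (27.26−15.65) − (30.33−15.96) = 11.61 − 14.37 = -2.76; fold change = 2^2.76 = 6.774
CG21303 has the largest |ΔΔCt| = 4.05.

16.564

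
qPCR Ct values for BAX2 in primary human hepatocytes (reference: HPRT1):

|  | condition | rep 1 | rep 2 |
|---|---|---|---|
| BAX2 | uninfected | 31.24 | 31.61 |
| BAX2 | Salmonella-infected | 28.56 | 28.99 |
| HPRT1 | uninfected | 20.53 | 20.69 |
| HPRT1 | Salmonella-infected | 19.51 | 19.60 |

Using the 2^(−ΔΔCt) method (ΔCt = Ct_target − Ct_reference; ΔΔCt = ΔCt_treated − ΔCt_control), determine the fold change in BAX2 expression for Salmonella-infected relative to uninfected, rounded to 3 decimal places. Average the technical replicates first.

Mean Ct: BAX2 uninfected 31.425; BAX2 Salmonella-infected 28.775; HPRT1 uninfected 20.610; HPRT1 Salmonella-infected 19.555
ΔCt(uninfected) = 31.425 − 20.610 = 10.815
ΔCt(Salmonella-infected) = 28.775 − 19.555 = 9.220
ΔΔCt = 9.220 − 10.815 = -1.595
Fold change = 2^(−(-1.595)) = 2^1.595 = 3.0209

3.021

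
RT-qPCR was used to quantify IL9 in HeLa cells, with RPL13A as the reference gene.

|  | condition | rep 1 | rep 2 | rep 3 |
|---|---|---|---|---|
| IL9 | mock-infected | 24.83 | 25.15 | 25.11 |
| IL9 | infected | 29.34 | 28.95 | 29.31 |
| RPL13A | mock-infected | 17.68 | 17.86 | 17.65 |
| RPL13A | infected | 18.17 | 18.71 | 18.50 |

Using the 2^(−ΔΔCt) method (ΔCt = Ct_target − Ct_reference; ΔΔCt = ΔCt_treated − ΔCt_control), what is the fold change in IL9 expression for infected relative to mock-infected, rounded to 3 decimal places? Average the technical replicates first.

Mean Ct: IL9 mock-infected 25.030; IL9 infected 29.200; RPL13A mock-infected 17.730; RPL13A infected 18.460
ΔCt(mock-infected) = 25.030 − 17.730 = 7.300
ΔCt(infected) = 29.200 − 18.460 = 10.740
ΔΔCt = 10.740 − 7.300 = 3.440
Fold change = 2^(−3.440) = 0.0921

0.092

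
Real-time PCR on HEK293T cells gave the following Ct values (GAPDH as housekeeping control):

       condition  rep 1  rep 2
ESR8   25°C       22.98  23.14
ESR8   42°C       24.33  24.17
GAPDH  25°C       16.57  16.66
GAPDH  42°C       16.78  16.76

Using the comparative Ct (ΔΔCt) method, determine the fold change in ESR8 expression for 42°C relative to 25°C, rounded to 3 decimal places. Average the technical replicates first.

Mean Ct: ESR8 25°C 23.060; ESR8 42°C 24.250; GAPDH 25°C 16.615; GAPDH 42°C 16.770
ΔCt(25°C) = 23.060 − 16.615 = 6.445
ΔCt(42°C) = 24.250 − 16.770 = 7.480
ΔΔCt = 7.480 − 6.445 = 1.035
Fold change = 2^(−1.035) = 0.4880

0.488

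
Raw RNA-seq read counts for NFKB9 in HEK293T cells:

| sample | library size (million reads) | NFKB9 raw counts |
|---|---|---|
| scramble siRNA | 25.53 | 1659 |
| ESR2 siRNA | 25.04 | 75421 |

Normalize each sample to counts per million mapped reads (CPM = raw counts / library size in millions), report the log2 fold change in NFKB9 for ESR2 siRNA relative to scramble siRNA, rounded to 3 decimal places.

5.535

CPM(scramble siRNA) = 1659 / 25.53 = 64.9824
CPM(ESR2 siRNA) = 75421 / 25.04 = 3012.0208
Fold change = 3012.0208 / 64.9824 = 46.35135
log2(46.35135) = 5.5345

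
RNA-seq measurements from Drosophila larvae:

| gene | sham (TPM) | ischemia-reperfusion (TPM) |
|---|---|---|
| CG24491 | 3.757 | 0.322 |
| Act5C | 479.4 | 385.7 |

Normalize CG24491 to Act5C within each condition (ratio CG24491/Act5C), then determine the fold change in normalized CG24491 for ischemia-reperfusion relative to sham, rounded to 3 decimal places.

CG24491/Act5C (sham) = 3.757 / 479.4 = 0.0078369
CG24491/Act5C (ischemia-reperfusion) = 0.322 / 385.7 = 0.00083485
Fold change = 0.00083485 / 0.0078369 = 0.1065

0.107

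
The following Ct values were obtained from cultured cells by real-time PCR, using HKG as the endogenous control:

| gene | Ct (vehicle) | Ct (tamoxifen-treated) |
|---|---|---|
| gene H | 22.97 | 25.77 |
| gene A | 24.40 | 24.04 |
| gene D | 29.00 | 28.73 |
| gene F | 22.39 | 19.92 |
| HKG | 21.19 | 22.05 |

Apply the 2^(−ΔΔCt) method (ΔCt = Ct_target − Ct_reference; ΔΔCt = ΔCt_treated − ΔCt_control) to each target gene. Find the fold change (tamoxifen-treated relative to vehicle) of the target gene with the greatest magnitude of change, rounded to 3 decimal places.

gene H: ΔΔCt = (25.77−22.05) − (22.97−21.19) = 3.72 − 1.78 = 1.94; fold change = 2^-1.94 = 0.261
gene A: ΔΔCt = (24.04−22.05) − (24.40−21.19) = 1.99 − 3.21 = -1.22; fold change = 2^1.22 = 2.329
gene D: ΔΔCt = (28.73−22.05) − (29.00−21.19) = 6.68 − 7.81 = -1.13; fold change = 2^1.13 = 2.189
gene F: ΔΔCt = (19.92−22.05) − (22.39−21.19) = -2.13 − 1.20 = -3.33; fold change = 2^3.33 = 10.056
gene F has the largest |ΔΔCt| = 3.33.

10.056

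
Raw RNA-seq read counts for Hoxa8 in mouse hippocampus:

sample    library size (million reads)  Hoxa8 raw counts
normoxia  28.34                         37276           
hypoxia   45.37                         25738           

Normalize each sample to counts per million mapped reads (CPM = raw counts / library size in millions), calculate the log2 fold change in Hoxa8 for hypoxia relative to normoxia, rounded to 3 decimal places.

CPM(normoxia) = 37276 / 28.34 = 1315.3140
CPM(hypoxia) = 25738 / 45.37 = 567.2912
Fold change = 567.2912 / 1315.3140 = 0.43130
log2(0.43130) = -1.2132

-1.213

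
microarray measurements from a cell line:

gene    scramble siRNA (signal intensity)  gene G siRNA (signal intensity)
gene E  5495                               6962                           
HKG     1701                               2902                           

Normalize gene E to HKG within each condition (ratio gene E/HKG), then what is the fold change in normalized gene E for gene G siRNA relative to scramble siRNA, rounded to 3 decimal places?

gene E/HKG (scramble siRNA) = 5495 / 1701 = 3.2305
gene E/HKG (gene G siRNA) = 6962 / 2902 = 2.399
Fold change = 2.399 / 3.2305 = 0.7426

0.743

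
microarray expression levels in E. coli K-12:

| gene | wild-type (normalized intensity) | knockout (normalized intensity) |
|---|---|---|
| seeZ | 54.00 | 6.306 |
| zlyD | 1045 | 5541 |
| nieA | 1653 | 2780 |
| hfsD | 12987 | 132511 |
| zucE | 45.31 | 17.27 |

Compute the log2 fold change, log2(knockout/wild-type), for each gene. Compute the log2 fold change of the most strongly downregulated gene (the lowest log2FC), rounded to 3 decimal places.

-3.098

log2(6.306/54.00) = -3.098  (seeZ)
log2(5541/1045) = 2.407  (zlyD)
log2(2780/1653) = 0.750  (nieA)
log2(132511/12987) = 3.351  (hfsD)
log2(17.27/45.31) = -1.392  (zucE)
seeZ is most strongly downregulated.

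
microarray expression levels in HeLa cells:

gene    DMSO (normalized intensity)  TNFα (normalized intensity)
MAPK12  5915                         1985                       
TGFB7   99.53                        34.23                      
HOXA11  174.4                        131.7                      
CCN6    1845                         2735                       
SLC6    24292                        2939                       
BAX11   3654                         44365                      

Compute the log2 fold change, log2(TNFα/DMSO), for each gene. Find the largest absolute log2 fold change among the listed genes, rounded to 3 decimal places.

log2(1985/5915) = -1.575  (MAPK12)
log2(34.23/99.53) = -1.540  (TGFB7)
log2(131.7/174.4) = -0.405  (HOXA11)
log2(2735/1845) = 0.568  (CCN6)
log2(2939/24292) = -3.047  (SLC6)
log2(44365/3654) = 3.602  (BAX11)
The largest magnitude belongs to BAX11.

3.602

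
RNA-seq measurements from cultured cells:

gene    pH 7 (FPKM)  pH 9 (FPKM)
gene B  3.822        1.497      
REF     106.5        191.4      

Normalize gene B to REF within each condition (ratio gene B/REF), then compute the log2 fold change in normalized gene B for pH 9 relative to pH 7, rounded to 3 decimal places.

-2.198

gene B/REF (pH 7) = 3.822 / 106.5 = 0.035887
gene B/REF (pH 9) = 1.497 / 191.4 = 0.0078213
Fold change = 0.0078213 / 0.035887 = 0.2179
log2(0.2179) = -2.1980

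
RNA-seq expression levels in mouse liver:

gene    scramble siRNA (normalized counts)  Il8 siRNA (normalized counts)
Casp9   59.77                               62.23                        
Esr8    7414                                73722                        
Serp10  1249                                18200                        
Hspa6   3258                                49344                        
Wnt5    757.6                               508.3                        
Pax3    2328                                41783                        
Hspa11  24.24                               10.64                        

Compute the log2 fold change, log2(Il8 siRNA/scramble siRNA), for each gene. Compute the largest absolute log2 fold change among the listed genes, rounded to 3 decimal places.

log2(62.23/59.77) = 0.058  (Casp9)
log2(73722/7414) = 3.314  (Esr8)
log2(18200/1249) = 3.865  (Serp10)
log2(49344/3258) = 3.921  (Hspa6)
log2(508.3/757.6) = -0.576  (Wnt5)
log2(41783/2328) = 4.166  (Pax3)
log2(10.64/24.24) = -1.188  (Hspa11)
The largest magnitude belongs to Pax3.

4.166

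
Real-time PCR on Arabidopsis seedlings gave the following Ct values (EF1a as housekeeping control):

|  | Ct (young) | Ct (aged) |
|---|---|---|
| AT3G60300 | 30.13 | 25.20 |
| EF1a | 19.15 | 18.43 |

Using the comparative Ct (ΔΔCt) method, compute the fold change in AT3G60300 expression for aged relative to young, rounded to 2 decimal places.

ΔCt(young) = 30.130 − 19.150 = 10.980
ΔCt(aged) = 25.200 − 18.430 = 6.770
ΔΔCt = 6.770 − 10.980 = -4.210
Fold change = 2^(−(-4.210)) = 2^4.210 = 18.507

18.51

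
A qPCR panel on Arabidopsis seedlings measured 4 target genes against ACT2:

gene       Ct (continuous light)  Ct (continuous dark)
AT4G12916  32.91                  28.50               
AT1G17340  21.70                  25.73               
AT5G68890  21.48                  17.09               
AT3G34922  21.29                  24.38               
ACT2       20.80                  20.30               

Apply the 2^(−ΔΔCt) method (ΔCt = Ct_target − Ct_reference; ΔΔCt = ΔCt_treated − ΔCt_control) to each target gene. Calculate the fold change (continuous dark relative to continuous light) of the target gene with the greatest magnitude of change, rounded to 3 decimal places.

AT4G12916: ΔΔCt = (28.50−20.30) − (32.91−20.80) = 8.20 − 12.11 = -3.91; fold change = 2^3.91 = 15.032
AT1G17340: ΔΔCt = (25.73−20.30) − (21.70−20.80) = 5.43 − 0.90 = 4.53; fold change = 2^-4.53 = 0.043
AT5G68890: ΔΔCt = (17.09−20.30) − (21.48−20.80) = -3.21 − 0.68 = -3.89; fold change = 2^3.89 = 14.825
AT3G34922: ΔΔCt = (24.38−20.30) − (21.29−20.80) = 4.08 − 0.49 = 3.59; fold change = 2^-3.59 = 0.083
AT1G17340 has the largest |ΔΔCt| = 4.53.

0.043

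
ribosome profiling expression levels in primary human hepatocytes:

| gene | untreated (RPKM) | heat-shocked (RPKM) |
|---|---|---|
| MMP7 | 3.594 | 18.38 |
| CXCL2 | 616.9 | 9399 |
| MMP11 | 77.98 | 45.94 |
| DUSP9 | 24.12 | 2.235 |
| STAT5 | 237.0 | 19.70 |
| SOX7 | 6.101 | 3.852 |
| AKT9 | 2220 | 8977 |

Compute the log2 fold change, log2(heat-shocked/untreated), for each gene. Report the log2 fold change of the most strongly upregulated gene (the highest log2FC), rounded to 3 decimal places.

3.929

log2(18.38/3.594) = 2.354  (MMP7)
log2(9399/616.9) = 3.929  (CXCL2)
log2(45.94/77.98) = -0.763  (MMP11)
log2(2.235/24.12) = -3.432  (DUSP9)
log2(19.70/237.0) = -3.589  (STAT5)
log2(3.852/6.101) = -0.663  (SOX7)
log2(8977/2220) = 2.016  (AKT9)
CXCL2 is most strongly upregulated.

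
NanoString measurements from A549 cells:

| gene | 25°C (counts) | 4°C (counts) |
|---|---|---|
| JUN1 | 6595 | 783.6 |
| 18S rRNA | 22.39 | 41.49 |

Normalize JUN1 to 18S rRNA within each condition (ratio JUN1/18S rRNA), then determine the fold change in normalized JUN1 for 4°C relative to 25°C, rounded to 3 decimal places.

0.064

JUN1/18S rRNA (25°C) = 6595 / 22.39 = 294.55
JUN1/18S rRNA (4°C) = 783.6 / 41.49 = 18.886
Fold change = 18.886 / 294.55 = 0.0641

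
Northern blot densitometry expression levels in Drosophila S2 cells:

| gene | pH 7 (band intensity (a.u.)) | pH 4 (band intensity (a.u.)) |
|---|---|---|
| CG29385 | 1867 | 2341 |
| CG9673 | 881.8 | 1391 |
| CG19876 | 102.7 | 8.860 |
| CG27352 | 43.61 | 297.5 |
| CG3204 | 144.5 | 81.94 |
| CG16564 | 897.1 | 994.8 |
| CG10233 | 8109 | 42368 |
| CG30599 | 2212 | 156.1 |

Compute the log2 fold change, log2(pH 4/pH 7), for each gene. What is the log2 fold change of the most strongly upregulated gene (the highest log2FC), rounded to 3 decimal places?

2.770

log2(2341/1867) = 0.326  (CG29385)
log2(1391/881.8) = 0.658  (CG9673)
log2(8.860/102.7) = -3.535  (CG19876)
log2(297.5/43.61) = 2.770  (CG27352)
log2(81.94/144.5) = -0.818  (CG3204)
log2(994.8/897.1) = 0.149  (CG16564)
log2(42368/8109) = 2.385  (CG10233)
log2(156.1/2212) = -3.825  (CG30599)
CG27352 is most strongly upregulated.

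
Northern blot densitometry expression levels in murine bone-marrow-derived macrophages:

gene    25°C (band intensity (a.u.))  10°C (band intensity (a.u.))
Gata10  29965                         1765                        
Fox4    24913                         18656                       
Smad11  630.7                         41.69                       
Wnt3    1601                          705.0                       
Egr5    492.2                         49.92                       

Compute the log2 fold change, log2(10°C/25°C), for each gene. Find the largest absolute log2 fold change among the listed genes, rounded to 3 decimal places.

4.086

log2(1765/29965) = -4.086  (Gata10)
log2(18656/24913) = -0.417  (Fox4)
log2(41.69/630.7) = -3.919  (Smad11)
log2(705.0/1601) = -1.183  (Wnt3)
log2(49.92/492.2) = -3.302  (Egr5)
The largest magnitude belongs to Gata10.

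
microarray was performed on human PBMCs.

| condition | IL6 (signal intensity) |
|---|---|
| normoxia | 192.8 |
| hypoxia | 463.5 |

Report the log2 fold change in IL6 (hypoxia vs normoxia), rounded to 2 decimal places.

Fold change = 463.5 / 192.8 = 2.4040
log2(2.4040) = 1.265

1.27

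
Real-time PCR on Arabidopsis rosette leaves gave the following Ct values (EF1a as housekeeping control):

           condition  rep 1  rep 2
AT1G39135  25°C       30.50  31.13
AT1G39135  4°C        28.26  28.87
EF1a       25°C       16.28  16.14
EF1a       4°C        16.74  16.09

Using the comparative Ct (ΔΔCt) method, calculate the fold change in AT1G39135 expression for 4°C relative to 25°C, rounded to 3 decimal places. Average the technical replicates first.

5.483

Mean Ct: AT1G39135 25°C 30.815; AT1G39135 4°C 28.565; EF1a 25°C 16.210; EF1a 4°C 16.415
ΔCt(25°C) = 30.815 − 16.210 = 14.605
ΔCt(4°C) = 28.565 − 16.415 = 12.150
ΔΔCt = 12.150 − 14.605 = -2.455
Fold change = 2^(−(-2.455)) = 2^2.455 = 5.4831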